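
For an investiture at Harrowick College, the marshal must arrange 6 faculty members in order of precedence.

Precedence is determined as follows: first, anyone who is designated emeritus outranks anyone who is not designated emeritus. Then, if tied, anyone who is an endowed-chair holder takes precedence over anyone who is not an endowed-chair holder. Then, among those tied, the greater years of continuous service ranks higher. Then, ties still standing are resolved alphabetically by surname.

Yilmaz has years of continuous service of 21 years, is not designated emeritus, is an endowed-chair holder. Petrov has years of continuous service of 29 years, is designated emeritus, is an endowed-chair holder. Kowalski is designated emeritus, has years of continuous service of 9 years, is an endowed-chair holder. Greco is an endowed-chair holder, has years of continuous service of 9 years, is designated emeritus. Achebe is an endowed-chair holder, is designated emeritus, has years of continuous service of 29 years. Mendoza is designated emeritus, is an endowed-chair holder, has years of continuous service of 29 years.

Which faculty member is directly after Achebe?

By the first rule: Achebe, Mendoza, Petrov, Greco and Kowalski (each designated emeritus); then Yilmaz (not designated emeritus).
Achebe, Mendoza, Petrov, Greco and Kowalski are each an endowed-chair holder, so the next rule applies.
Among Achebe, Mendoza, Petrov, Greco and Kowalski, by years of continuous service (higher first): Achebe, Mendoza and Petrov (29 years) before Greco and Kowalski (9 years).
Among Achebe, Mendoza and Petrov, alphabetically by surname: Achebe before Mendoza before Petrov.
Among Greco and Kowalski, alphabetically by surname: Greco before Kowalski.
Order: Achebe, Mendoza, Petrov, Greco, Kowalski, Yilmaz.

Mendoza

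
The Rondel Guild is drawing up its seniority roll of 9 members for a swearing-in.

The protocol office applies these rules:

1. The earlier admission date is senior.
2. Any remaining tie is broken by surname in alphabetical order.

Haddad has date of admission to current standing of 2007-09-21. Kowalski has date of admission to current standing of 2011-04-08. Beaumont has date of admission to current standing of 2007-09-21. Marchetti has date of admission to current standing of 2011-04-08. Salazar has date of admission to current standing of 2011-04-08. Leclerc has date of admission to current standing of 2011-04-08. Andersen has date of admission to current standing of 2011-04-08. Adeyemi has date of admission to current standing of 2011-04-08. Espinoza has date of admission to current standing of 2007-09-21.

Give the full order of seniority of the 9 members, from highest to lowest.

Beaumont, Espinoza, Haddad, Adeyemi, Andersen, Kowalski, Leclerc, Marchetti, Salazar

By date of admission to current standing (earlier first): Beaumont, Espinoza and Haddad (each 2007-09-21); then Adeyemi, Andersen, Kowalski, Leclerc, Marchetti and Salazar (each 2011-04-08).
Among Beaumont, Espinoza and Haddad, alphabetically by surname: Beaumont before Espinoza before Haddad.
Among Adeyemi, Andersen, Kowalski, Leclerc, Marchetti and Salazar, alphabetically by surname: Adeyemi before Andersen before Kowalski before Leclerc before Marchetti before Salazar.
Full order: Beaumont, Espinoza, Haddad, Adeyemi, Andersen, Kowalski, Leclerc, Marchetti, Salazar.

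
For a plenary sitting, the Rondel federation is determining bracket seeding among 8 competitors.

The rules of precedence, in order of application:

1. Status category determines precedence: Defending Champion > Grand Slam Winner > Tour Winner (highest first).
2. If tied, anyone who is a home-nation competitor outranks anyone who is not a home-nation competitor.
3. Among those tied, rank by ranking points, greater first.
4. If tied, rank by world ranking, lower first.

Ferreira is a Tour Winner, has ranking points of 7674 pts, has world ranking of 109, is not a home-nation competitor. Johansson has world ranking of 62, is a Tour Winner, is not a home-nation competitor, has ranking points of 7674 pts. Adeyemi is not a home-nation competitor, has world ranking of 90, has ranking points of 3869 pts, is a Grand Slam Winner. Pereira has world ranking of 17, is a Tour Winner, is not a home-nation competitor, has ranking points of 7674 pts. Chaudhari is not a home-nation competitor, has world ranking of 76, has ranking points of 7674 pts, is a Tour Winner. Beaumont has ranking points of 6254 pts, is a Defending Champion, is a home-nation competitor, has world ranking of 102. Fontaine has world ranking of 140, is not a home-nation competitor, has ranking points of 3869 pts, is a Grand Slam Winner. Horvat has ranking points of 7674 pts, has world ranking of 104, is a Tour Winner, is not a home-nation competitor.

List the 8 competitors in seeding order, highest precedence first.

By status category: Beaumont (Defending Champion); then Adeyemi and Fontaine (Grand Slam Winner); then Pereira, Johansson, Chaudhari, Horvat and Ferreira (Tour Winner).
Adeyemi and Fontaine are each not a home-nation competitor, so the next rule applies.
Adeyemi and Fontaine both have ranking points 3869 pts, so the next rule applies.
Among Adeyemi and Fontaine, by world ranking (lower first): Adeyemi (90) before Fontaine (140).
Pereira, Johansson, Chaudhari, Horvat and Ferreira are each not a home-nation competitor, so the next rule applies.
Pereira, Johansson, Chaudhari, Horvat and Ferreira all have ranking points 7674 pts, so the next rule applies.
Among Pereira, Johansson, Chaudhari, Horvat and Ferreira, by world ranking (lower first): Pereira (17) before Johansson (62) before Chaudhari (76) before Horvat (104) before Ferreira (109).
Full order: Beaumont, Adeyemi, Fontaine, Pereira, Johansson, Chaudhari, Horvat, Ferreira.

Beaumont, Adeyemi, Fontaine, Pereira, Johansson, Chaudhari, Horvat, Ferreira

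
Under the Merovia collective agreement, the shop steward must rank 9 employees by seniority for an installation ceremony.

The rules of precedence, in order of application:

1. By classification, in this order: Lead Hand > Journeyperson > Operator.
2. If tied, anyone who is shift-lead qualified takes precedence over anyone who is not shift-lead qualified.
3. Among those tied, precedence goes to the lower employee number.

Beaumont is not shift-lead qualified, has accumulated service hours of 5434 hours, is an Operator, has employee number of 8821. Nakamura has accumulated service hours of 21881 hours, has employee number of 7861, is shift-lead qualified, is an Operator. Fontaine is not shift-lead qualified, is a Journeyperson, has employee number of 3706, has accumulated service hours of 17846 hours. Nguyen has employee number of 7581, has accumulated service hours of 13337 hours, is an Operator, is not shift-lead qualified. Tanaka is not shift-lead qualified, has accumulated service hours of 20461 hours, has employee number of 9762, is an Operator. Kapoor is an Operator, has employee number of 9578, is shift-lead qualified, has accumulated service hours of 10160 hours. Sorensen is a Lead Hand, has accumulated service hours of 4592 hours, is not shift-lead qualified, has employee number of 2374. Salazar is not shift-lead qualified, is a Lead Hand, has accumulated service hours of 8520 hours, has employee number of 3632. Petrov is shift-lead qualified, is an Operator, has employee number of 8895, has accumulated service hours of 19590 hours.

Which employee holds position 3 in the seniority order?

By classification: Sorensen and Salazar (Lead Hand); then Fontaine (Journeyperson); then Nakamura, Petrov, Kapoor, Nguyen, Beaumont and Tanaka (Operator).
Sorensen and Salazar are each not shift-lead qualified, so the next rule applies.
Among Sorensen and Salazar, by employee number (lower first): Sorensen (2374) before Salazar (3632).
Among Nakamura, Petrov, Kapoor, Nguyen, Beaumont and Tanaka, shift-lead qualified before not shift-lead qualified: Nakamura, Petrov and Kapoor (shift-lead qualified) before Nguyen, Beaumont and Tanaka (not shift-lead qualified).
Among Nakamura, Petrov and Kapoor, by employee number (lower first): Nakamura (7861) before Petrov (8895) before Kapoor (9578).
Among Nguyen, Beaumont and Tanaka, by employee number (lower first): Nguyen (7581) before Beaumont (8821) before Tanaka (9762).
Order: Sorensen, Salazar, Fontaine, Nakamura, Petrov, Kapoor, Nguyen, Beaumont, Tanaka.

Fontaine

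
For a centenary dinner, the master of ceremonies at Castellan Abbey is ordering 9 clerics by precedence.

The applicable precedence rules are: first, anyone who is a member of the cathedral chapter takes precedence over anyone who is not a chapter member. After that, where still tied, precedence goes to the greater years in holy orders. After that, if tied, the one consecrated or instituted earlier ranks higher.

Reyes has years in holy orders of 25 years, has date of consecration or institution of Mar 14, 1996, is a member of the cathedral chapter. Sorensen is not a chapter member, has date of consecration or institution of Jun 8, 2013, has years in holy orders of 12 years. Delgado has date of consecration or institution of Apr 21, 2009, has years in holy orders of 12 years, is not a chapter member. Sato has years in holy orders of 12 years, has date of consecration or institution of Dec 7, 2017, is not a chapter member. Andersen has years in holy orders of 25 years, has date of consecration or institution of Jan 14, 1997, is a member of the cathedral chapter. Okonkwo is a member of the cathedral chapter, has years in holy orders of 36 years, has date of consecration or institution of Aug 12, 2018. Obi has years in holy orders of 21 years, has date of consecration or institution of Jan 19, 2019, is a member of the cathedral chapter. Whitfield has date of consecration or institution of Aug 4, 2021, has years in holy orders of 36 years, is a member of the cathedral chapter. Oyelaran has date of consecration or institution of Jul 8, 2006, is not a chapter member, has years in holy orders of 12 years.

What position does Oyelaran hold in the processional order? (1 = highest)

6

By the first rule: Okonkwo, Whitfield, Reyes, Andersen and Obi (each a member of the cathedral chapter); then Oyelaran, Delgado, Sorensen and Sato (each not a chapter member).
Among Okonkwo, Whitfield, Reyes, Andersen and Obi, by years in holy orders (higher first): Okonkwo and Whitfield (36 years) before Reyes and Andersen (25 years) before Obi (21 years).
Among Okonkwo and Whitfield, by date of consecration or institution (earlier first): Okonkwo (Aug 12, 2018) before Whitfield (Aug 4, 2021).
Among Reyes and Andersen, by date of consecration or institution (earlier first): Reyes (Mar 14, 1996) before Andersen (Jan 14, 1997).
Oyelaran, Delgado, Sorensen and Sato all have years in holy orders 12 years, so the next rule applies.
Among Oyelaran, Delgado, Sorensen and Sato, by date of consecration or institution (earlier first): Oyelaran (Jul 8, 2006) before Delgado (Apr 21, 2009) before Sorensen (Jun 8, 2013) before Sato (Dec 7, 2017).
Order: Okonkwo, Whitfield, Reyes, Andersen, Obi, Oyelaran, Delgado, Sorensen, Sato. So position 6.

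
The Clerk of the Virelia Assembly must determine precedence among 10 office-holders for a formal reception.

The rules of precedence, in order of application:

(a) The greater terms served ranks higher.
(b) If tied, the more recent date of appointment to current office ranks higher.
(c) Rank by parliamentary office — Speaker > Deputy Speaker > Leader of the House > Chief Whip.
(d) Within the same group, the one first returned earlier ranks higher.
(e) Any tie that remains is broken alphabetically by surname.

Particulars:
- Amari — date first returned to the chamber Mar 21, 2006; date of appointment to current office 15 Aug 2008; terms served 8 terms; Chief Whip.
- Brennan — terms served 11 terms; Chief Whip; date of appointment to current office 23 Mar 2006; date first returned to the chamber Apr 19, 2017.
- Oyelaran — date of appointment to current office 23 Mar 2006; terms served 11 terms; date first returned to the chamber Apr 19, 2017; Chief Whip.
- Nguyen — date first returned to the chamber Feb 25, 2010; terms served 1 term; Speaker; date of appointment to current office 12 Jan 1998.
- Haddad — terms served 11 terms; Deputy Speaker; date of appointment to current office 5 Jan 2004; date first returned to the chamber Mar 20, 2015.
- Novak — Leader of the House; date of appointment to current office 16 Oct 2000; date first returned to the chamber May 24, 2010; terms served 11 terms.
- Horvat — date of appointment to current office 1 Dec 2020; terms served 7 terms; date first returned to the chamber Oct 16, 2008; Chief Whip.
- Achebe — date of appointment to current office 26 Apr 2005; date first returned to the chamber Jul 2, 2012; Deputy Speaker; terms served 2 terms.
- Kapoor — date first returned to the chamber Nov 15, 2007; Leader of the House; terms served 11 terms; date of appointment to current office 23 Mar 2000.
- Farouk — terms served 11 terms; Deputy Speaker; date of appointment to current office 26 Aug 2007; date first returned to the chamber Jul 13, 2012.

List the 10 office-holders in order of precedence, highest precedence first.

Farouk, Brennan, Oyelaran, Haddad, Novak, Kapoor, Amari, Horvat, Achebe, Nguyen

By terms served (higher first): Farouk, Brennan, Oyelaran, Haddad, Novak and Kapoor (each 11 terms); then Amari (8 terms); then Horvat (7 terms); then Achebe (2 terms); then Nguyen (1 term).
Among Farouk, Brennan, Oyelaran, Haddad, Novak and Kapoor, by date of appointment to current office (later first): Farouk (26 Aug 2007) before Brennan and Oyelaran (23 Mar 2006) before Haddad (5 Jan 2004) before Novak (16 Oct 2000) before Kapoor (23 Mar 2000).
Brennan and Oyelaran are each Chief Whip, so the next rule applies.
Brennan and Oyelaran both have date first returned to the chamber Apr 19, 2017, so the next rule applies.
Among Brennan and Oyelaran, alphabetically by surname: Brennan before Oyelaran.
Full order: Farouk, Brennan, Oyelaran, Haddad, Novak, Kapoor, Amari, Horvat, Achebe, Nguyen.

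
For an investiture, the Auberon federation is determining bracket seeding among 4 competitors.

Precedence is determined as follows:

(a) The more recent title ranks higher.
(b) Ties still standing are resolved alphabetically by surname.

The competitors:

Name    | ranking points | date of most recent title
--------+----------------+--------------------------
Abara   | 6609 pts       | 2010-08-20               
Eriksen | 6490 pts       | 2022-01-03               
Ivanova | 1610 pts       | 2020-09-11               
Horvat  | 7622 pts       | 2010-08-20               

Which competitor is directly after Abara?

Horvat

By date of most recent title (later first): Eriksen (2022-01-03); then Ivanova (2020-09-11); then Abara and Horvat (both 2010-08-20).
Among Abara and Horvat, alphabetically by surname: Abara before Horvat.
Order: Eriksen, Ivanova, Abara, Horvat.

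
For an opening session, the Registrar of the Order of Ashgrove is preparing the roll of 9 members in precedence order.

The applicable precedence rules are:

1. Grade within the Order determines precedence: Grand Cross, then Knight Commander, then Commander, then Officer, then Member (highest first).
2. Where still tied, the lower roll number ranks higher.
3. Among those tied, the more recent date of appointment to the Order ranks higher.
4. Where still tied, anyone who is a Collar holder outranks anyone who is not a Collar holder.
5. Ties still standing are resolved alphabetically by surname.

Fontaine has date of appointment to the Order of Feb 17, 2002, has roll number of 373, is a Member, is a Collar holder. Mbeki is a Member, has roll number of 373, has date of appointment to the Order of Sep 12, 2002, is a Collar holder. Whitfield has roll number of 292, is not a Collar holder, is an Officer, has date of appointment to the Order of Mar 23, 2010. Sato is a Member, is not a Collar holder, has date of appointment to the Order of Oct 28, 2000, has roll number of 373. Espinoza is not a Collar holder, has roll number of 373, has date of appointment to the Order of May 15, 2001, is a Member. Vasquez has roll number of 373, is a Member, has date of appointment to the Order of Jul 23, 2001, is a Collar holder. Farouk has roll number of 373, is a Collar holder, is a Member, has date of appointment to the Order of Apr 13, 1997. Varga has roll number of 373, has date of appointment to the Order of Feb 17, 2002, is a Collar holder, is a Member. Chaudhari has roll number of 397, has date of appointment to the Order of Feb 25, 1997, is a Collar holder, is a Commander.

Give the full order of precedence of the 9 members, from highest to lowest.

Chaudhari, Whitfield, Mbeki, Fontaine, Varga, Vasquez, Espinoza, Sato, Farouk

By grade within the Order: Chaudhari (Commander); then Whitfield (Officer); then Mbeki, Fontaine, Varga, Vasquez, Espinoza, Sato and Farouk (Member).
Mbeki, Fontaine, Varga, Vasquez, Espinoza, Sato and Farouk all have roll number 373, so the next rule applies.
Among Mbeki, Fontaine, Varga, Vasquez, Espinoza, Sato and Farouk, by date of appointment to the Order (later first): Mbeki (Sep 12, 2002) before Fontaine and Varga (Feb 17, 2002) before Vasquez (Jul 23, 2001) before Espinoza (May 15, 2001) before Sato (Oct 28, 2000) before Farouk (Apr 13, 1997).
Fontaine and Varga are each a Collar holder, so the next rule applies.
Among Fontaine and Varga, alphabetically by surname: Fontaine before Varga.
Full order: Chaudhari, Whitfield, Mbeki, Fontaine, Varga, Vasquez, Espinoza, Sato, Farouk.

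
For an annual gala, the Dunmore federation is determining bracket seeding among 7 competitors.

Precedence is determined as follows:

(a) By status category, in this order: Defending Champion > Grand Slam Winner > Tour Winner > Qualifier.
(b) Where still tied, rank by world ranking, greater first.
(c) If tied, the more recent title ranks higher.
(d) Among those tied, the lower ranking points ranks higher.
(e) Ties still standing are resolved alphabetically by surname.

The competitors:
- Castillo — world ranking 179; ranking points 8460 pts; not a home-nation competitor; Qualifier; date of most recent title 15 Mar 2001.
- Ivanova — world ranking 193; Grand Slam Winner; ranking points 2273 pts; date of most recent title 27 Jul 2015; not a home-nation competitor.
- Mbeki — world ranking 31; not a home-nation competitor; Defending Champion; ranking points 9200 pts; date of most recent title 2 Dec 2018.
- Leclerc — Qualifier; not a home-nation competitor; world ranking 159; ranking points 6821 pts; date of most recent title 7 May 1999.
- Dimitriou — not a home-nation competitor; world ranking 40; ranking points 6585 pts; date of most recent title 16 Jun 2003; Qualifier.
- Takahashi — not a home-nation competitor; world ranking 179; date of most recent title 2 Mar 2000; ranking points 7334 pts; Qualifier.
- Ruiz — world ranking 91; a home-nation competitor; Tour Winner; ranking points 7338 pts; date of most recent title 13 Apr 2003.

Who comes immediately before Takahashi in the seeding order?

Castillo

By status category: Mbeki (Defending Champion); then Ivanova (Grand Slam Winner); then Ruiz (Tour Winner); then Castillo, Takahashi, Leclerc and Dimitriou (Qualifier).
Among Castillo, Takahashi, Leclerc and Dimitriou, by world ranking (higher first): Castillo and Takahashi (179) before Leclerc (159) before Dimitriou (40).
Among Castillo and Takahashi, by date of most recent title (later first): Castillo (15 Mar 2001) before Takahashi (2 Mar 2000).
Order: Mbeki, Ivanova, Ruiz, Castillo, Takahashi, Leclerc, Dimitriou.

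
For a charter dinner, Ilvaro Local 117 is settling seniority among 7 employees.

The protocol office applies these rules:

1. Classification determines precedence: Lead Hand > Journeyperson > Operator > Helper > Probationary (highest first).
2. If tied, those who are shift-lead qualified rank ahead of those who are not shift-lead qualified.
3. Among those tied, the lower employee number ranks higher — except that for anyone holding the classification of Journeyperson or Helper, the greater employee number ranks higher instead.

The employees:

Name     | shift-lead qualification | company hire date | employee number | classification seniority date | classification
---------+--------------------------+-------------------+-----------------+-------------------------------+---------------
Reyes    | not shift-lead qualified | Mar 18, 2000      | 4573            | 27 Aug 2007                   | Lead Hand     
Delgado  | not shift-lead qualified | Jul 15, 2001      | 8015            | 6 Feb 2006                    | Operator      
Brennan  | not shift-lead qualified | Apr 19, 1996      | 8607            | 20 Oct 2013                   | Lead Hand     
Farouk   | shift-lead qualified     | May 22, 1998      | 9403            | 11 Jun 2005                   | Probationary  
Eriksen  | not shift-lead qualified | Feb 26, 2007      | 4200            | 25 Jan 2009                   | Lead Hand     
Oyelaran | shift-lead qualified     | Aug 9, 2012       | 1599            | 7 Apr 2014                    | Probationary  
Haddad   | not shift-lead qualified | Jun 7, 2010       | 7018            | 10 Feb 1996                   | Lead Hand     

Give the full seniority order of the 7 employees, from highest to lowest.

By classification: Eriksen, Reyes, Haddad and Brennan (Lead Hand); then Delgado (Operator); then Oyelaran and Farouk (Probationary).
Eriksen, Reyes, Haddad and Brennan are each not shift-lead qualified, so the next rule applies.
Among Eriksen, Reyes, Haddad and Brennan, by employee number (lower first): Eriksen (4200) before Reyes (4573) before Haddad (7018) before Brennan (8607).
Oyelaran and Farouk are each shift-lead qualified, so the next rule applies.
Among Oyelaran and Farouk, by employee number (lower first): Oyelaran (1599) before Farouk (9403).
Full order: Eriksen, Reyes, Haddad, Brennan, Delgado, Oyelaran, Farouk.

Eriksen, Reyes, Haddad, Brennan, Delgado, Oyelaran, Farouk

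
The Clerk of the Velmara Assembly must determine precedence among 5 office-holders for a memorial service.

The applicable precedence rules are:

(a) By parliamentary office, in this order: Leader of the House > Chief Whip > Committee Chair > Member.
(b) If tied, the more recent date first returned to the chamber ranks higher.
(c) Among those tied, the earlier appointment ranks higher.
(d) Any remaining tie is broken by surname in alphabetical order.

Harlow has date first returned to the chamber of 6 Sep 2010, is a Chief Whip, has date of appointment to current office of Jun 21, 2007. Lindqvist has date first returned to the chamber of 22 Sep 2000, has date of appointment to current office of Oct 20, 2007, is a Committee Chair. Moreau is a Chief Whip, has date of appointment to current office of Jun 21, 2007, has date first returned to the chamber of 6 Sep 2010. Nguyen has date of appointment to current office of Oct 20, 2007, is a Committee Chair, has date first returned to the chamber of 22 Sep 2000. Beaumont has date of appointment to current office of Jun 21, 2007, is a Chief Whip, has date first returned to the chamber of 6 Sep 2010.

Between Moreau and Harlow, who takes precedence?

Harlow

By parliamentary office: Beaumont, Harlow and Moreau (Chief Whip); then Lindqvist and Nguyen (Committee Chair).
Beaumont, Harlow and Moreau all have date first returned to the chamber 6 Sep 2010, so the next rule applies.
Beaumont, Harlow and Moreau all have date of appointment to current office Jun 21, 2007, so the next rule applies.
Among Beaumont, Harlow and Moreau, alphabetically by surname: Beaumont before Harlow before Moreau.
Lindqvist and Nguyen both have date first returned to the chamber 22 Sep 2000, so the next rule applies.
Lindqvist and Nguyen both have date of appointment to current office Oct 20, 2007, so the next rule applies.
Among Lindqvist and Nguyen, alphabetically by surname: Lindqvist before Nguyen.
So Harlow takes precedence.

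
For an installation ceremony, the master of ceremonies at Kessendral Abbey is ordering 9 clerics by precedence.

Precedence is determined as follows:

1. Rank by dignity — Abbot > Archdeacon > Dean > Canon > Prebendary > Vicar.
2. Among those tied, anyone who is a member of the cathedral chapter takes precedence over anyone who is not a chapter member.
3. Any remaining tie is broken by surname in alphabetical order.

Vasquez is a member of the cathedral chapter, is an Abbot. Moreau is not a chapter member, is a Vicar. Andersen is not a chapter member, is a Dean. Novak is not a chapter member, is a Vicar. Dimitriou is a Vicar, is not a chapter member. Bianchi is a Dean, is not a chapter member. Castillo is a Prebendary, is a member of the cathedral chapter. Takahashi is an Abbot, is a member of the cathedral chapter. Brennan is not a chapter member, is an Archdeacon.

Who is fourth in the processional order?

By dignity: Takahashi and Vasquez (Abbot); then Brennan (Archdeacon); then Andersen and Bianchi (Dean); then Castillo (Prebendary); then Dimitriou, Moreau and Novak (Vicar).
Takahashi and Vasquez are each a member of the cathedral chapter, so the next rule applies.
Among Takahashi and Vasquez, alphabetically by surname: Takahashi before Vasquez.
Andersen and Bianchi are each not a chapter member, so the next rule applies.
Among Andersen and Bianchi, alphabetically by surname: Andersen before Bianchi.
Dimitriou, Moreau and Novak are each not a chapter member, so the next rule applies.
Among Dimitriou, Moreau and Novak, alphabetically by surname: Dimitriou before Moreau before Novak.
Order: Takahashi, Vasquez, Brennan, Andersen, Bianchi, Castillo, Dimitriou, Moreau, Novak.

Andersen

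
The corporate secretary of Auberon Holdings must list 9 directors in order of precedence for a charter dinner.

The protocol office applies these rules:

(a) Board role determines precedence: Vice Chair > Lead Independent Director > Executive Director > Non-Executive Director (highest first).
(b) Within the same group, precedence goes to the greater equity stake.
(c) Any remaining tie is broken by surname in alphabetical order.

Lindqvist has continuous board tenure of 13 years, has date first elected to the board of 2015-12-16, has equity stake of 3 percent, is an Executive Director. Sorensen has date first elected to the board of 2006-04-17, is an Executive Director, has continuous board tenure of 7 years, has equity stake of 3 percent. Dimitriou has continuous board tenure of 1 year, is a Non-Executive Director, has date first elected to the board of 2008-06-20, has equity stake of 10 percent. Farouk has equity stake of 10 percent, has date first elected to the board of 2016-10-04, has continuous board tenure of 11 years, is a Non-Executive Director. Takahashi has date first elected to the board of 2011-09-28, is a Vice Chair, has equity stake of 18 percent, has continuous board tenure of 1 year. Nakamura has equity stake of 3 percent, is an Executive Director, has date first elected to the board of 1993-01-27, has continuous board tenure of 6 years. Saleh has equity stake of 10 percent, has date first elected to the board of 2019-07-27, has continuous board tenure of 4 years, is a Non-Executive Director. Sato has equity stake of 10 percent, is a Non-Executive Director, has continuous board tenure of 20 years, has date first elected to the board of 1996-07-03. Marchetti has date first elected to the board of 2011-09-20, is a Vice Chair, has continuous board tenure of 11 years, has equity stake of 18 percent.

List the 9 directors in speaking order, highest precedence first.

By board role: Marchetti and Takahashi (Vice Chair); then Lindqvist, Nakamura and Sorensen (Executive Director); then Dimitriou, Farouk, Saleh and Sato (Non-Executive Director).
Marchetti and Takahashi both have equity stake 18 percent, so the next rule applies.
Among Marchetti and Takahashi, alphabetically by surname: Marchetti before Takahashi.
Lindqvist, Nakamura and Sorensen all have equity stake 3 percent, so the next rule applies.
Among Lindqvist, Nakamura and Sorensen, alphabetically by surname: Lindqvist before Nakamura before Sorensen.
Dimitriou, Farouk, Saleh and Sato all have equity stake 10 percent, so the next rule applies.
Among Dimitriou, Farouk, Saleh and Sato, alphabetically by surname: Dimitriou before Farouk before Saleh before Sato.
Full order: Marchetti, Takahashi, Lindqvist, Nakamura, Sorensen, Dimitriou, Farouk, Saleh, Sato.

Marchetti, Takahashi, Lindqvist, Nakamura, Sorensen, Dimitriou, Farouk, Saleh, Sato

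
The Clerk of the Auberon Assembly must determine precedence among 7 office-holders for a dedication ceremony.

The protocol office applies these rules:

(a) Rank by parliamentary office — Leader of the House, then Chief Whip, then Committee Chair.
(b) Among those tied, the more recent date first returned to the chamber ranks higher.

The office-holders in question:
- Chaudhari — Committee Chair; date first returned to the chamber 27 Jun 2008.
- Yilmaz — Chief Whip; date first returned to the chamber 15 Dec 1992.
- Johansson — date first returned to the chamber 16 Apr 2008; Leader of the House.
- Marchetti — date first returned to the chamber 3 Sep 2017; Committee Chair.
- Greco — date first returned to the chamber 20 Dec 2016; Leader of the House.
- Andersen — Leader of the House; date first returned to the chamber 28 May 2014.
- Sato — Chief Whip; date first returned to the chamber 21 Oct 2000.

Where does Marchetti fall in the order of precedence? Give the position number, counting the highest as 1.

By parliamentary office: Greco, Andersen and Johansson (Leader of the House); then Sato and Yilmaz (Chief Whip); then Marchetti and Chaudhari (Committee Chair).
Among Greco, Andersen and Johansson, by date first returned to the chamber (later first): Greco (20 Dec 2016) before Andersen (28 May 2014) before Johansson (16 Apr 2008).
Among Sato and Yilmaz, by date first returned to the chamber (later first): Sato (21 Oct 2000) before Yilmaz (15 Dec 1992).
Among Marchetti and Chaudhari, by date first returned to the chamber (later first): Marchetti (3 Sep 2017) before Chaudhari (27 Jun 2008).
Order: Greco, Andersen, Johansson, Sato, Yilmaz, Marchetti, Chaudhari. So position 6.

6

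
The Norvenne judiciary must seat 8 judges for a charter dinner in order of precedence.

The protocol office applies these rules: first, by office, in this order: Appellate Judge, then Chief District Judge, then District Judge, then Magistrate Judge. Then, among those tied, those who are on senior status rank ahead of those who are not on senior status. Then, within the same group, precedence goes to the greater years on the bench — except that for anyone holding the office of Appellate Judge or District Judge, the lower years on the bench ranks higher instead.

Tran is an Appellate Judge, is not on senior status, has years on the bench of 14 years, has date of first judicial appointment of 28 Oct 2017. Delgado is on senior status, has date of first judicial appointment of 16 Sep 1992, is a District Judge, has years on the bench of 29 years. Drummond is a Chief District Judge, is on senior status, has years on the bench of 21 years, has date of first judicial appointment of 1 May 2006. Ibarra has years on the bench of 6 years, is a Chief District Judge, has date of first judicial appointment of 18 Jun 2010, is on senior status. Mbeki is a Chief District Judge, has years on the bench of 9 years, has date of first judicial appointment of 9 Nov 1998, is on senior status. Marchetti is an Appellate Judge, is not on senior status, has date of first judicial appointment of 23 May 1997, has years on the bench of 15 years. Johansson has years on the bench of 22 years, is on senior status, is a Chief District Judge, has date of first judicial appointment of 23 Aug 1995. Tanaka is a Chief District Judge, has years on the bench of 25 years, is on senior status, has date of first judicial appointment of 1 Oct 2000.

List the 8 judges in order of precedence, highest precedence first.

By office: Tran and Marchetti (Appellate Judge); then Tanaka, Johansson, Drummond, Mbeki and Ibarra (Chief District Judge); then Delgado (District Judge).
Tran and Marchetti are each not on senior status, so the next rule applies.
Among Tran and Marchetti, by years on the bench (lower first) (reversed rule for this group): Tran (14 years) before Marchetti (15 years).
Tanaka, Johansson, Drummond, Mbeki and Ibarra are each on senior status, so the next rule applies.
Among Tanaka, Johansson, Drummond, Mbeki and Ibarra, by years on the bench (higher first): Tanaka (25 years) before Johansson (22 years) before Drummond (21 years) before Mbeki (9 years) before Ibarra (6 years).
Full order: Tran, Marchetti, Tanaka, Johansson, Drummond, Mbeki, Ibarra, Delgado.

Tran, Marchetti, Tanaka, Johansson, Drummond, Mbeki, Ibarra, Delgado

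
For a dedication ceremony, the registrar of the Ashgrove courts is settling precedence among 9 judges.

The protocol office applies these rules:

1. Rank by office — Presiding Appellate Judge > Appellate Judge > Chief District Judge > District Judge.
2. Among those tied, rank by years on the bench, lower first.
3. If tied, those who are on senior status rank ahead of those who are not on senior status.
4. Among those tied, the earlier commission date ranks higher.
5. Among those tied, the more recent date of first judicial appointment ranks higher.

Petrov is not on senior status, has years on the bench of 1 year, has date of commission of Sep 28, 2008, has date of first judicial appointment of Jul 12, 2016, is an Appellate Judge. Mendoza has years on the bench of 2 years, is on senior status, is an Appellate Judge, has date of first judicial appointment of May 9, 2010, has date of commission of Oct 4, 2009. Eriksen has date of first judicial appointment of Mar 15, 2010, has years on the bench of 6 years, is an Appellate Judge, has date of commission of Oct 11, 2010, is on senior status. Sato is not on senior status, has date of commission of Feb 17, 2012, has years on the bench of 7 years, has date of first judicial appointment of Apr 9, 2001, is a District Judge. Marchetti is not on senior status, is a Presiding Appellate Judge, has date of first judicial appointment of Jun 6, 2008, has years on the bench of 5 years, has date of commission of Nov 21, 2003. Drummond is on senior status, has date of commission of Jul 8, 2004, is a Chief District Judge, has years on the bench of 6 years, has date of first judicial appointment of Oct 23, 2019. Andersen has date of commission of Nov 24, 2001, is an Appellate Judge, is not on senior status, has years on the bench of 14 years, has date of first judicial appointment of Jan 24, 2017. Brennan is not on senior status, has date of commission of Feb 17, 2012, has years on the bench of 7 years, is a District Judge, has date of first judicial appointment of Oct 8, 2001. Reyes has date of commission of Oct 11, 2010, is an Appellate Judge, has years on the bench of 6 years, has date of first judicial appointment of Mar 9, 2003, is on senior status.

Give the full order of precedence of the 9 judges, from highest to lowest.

Marchetti, Petrov, Mendoza, Eriksen, Reyes, Andersen, Drummond, Brennan, Sato

By office: Marchetti (Presiding Appellate Judge); then Petrov, Mendoza, Eriksen, Reyes and Andersen (Appellate Judge); then Drummond (Chief District Judge); then Brennan and Sato (District Judge).
Among Petrov, Mendoza, Eriksen, Reyes and Andersen, by years on the bench (lower first): Petrov (1 year) before Mendoza (2 years) before Eriksen and Reyes (6 years) before Andersen (14 years).
Eriksen and Reyes are each on senior status, so the next rule applies.
Eriksen and Reyes both have date of commission Oct 11, 2010, so the next rule applies.
Among Eriksen and Reyes, by date of first judicial appointment (later first): Eriksen (Mar 15, 2010) before Reyes (Mar 9, 2003).
Brennan and Sato both have years on the bench 7 years, so the next rule applies.
Brennan and Sato are each not on senior status, so the next rule applies.
Brennan and Sato both have date of commission Feb 17, 2012, so the next rule applies.
Among Brennan and Sato, by date of first judicial appointment (later first): Brennan (Oct 8, 2001) before Sato (Apr 9, 2001).
Full order: Marchetti, Petrov, Mendoza, Eriksen, Reyes, Andersen, Drummond, Brennan, Sato.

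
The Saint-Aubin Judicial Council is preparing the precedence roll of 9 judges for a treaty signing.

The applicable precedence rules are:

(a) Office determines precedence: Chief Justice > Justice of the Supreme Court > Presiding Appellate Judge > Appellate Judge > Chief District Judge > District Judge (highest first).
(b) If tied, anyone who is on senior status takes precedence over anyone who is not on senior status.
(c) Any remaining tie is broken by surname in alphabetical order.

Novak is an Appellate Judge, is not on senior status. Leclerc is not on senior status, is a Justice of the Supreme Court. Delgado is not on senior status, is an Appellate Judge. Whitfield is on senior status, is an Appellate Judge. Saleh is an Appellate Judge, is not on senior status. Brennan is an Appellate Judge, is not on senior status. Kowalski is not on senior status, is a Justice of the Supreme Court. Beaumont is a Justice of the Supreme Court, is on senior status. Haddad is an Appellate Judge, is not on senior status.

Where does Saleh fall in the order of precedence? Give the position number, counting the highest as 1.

By office: Beaumont, Kowalski and Leclerc (Justice of the Supreme Court); then Whitfield, Brennan, Delgado, Haddad, Novak and Saleh (Appellate Judge).
Among Beaumont, Kowalski and Leclerc, on senior status before not on senior status: Beaumont (on senior status) before Kowalski and Leclerc (not on senior status).
Among Kowalski and Leclerc, alphabetically by surname: Kowalski before Leclerc.
Among Whitfield, Brennan, Delgado, Haddad, Novak and Saleh, on senior status before not on senior status: Whitfield (on senior status) before Brennan, Delgado, Haddad, Novak and Saleh (not on senior status).
Among Brennan, Delgado, Haddad, Novak and Saleh, alphabetically by surname: Brennan before Delgado before Haddad before Novak before Saleh.
Order: Beaumont, Kowalski, Leclerc, Whitfield, Brennan, Delgado, Haddad, Novak, Saleh. So position 9.

9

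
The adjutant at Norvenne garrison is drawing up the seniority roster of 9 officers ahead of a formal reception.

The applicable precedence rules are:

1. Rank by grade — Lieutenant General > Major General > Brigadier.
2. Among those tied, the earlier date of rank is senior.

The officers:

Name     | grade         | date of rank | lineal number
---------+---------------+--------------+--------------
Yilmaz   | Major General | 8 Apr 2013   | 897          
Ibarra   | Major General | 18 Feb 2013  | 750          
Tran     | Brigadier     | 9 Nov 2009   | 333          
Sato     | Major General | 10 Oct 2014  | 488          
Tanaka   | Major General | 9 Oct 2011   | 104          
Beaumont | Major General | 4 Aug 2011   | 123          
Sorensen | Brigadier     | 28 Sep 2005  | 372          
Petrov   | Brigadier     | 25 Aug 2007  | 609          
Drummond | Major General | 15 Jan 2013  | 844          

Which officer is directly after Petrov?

By grade: Beaumont, Tanaka, Drummond, Ibarra, Yilmaz and Sato (Major General); then Sorensen, Petrov and Tran (Brigadier).
Among Beaumont, Tanaka, Drummond, Ibarra, Yilmaz and Sato, by date of rank (earlier first): Beaumont (4 Aug 2011) before Tanaka (9 Oct 2011) before Drummond (15 Jan 2013) before Ibarra (18 Feb 2013) before Yilmaz (8 Apr 2013) before Sato (10 Oct 2014).
Among Sorensen, Petrov and Tran, by date of rank (earlier first): Sorensen (28 Sep 2005) before Petrov (25 Aug 2007) before Tran (9 Nov 2009).
Order: Beaumont, Tanaka, Drummond, Ibarra, Yilmaz, Sato, Sorensen, Petrov, Tran.

Tran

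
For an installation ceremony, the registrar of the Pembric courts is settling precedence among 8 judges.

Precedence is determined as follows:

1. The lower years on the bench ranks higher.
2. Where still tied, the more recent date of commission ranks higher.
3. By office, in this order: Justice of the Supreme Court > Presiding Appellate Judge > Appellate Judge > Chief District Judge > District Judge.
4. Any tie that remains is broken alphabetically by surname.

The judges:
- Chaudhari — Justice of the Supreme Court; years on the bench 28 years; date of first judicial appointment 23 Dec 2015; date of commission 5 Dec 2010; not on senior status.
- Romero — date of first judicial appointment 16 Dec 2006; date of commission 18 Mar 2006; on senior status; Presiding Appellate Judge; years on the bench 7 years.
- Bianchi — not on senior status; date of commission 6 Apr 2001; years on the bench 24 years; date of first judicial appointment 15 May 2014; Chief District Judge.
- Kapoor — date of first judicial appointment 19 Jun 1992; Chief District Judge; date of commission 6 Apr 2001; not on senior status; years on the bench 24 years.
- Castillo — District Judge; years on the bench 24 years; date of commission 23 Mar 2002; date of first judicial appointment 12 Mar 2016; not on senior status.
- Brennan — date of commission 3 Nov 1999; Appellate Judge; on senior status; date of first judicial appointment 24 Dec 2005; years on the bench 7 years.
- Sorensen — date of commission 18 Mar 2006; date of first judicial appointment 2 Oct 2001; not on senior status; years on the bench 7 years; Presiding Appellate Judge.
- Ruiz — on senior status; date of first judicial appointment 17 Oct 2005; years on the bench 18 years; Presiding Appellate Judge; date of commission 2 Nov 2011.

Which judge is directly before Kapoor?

By years on the bench (lower first): Romero, Sorensen and Brennan (each 7 years); then Ruiz (18 years); then Castillo, Bianchi and Kapoor (each 24 years); then Chaudhari (28 years).
Among Romero, Sorensen and Brennan, by date of commission (later first): Romero and Sorensen (18 Mar 2006) before Brennan (3 Nov 1999).
Romero and Sorensen are each Presiding Appellate Judge, so the next rule applies.
Among Romero and Sorensen, alphabetically by surname: Romero before Sorensen.
Among Castillo, Bianchi and Kapoor, by date of commission (later first): Castillo (23 Mar 2002) before Bianchi and Kapoor (6 Apr 2001).
Bianchi and Kapoor are each Chief District Judge, so the next rule applies.
Among Bianchi and Kapoor, alphabetically by surname: Bianchi before Kapoor.
Order: Romero, Sorensen, Brennan, Ruiz, Castillo, Bianchi, Kapoor, Chaudhari.

Bianchi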